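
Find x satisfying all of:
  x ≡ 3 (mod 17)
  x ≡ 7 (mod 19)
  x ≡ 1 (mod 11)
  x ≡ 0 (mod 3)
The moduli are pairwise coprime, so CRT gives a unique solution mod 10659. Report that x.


Product of moduli M = 17 · 19 · 11 · 3 = 10659.
Merge one congruence at a time:
  Start: x ≡ 3 (mod 17).
  Combine with x ≡ 7 (mod 19); new modulus lcm = 323.
    Write x = 3 + 17·t and substitute into x ≡ 7 (mod 19): 17·t ≡ 7 − 3 = 4 (mod 19).
    The inverse of 17 mod 19 is 9 (since 17·9 = 153 = 8·19 + 1), so t ≡ 9·4 = 36 ≡ 17 (mod 19).
    Then x = 3 + 17·17 = 292, valid modulo lcm(17, 19) = 323: x ≡ 292 (mod 323).
  Combine with x ≡ 1 (mod 11); new modulus lcm = 3553.
    Write x = 292 + 323·t and substitute into x ≡ 1 (mod 11): 323·t ≡ 1 − 292 = -291 (mod 11).
    Reduce coefficients mod 11: 4·t ≡ 6 (mod 11).
    The inverse of 4 mod 11 is 3 (since 4·3 = 12 = 1·11 + 1), so t ≡ 3·6 = 18 ≡ 7 (mod 11).
    Then x = 292 + 323·7 = 2553, valid modulo lcm(323, 11) = 3553: x ≡ 2553 (mod 3553).
  Combine with x ≡ 0 (mod 3); new modulus lcm = 10659.
    Write x = 2553 + 3553·t and substitute into x ≡ 0 (mod 3): 3553·t ≡ 0 − 2553 = -2553 (mod 3).
    Reduce coefficients mod 3: 1·t ≡ 0 (mod 3).
    So t ≡ 0 (mod 3).
    Then x = 2553 + 3553·0 = 2553, valid modulo lcm(3553, 3) = 10659: x ≡ 2553 (mod 10659).
Verify against each original: 2553 mod 17 = 3, 2553 mod 19 = 7, 2553 mod 11 = 1, 2553 mod 3 = 0.

x ≡ 2553 (mod 10659).


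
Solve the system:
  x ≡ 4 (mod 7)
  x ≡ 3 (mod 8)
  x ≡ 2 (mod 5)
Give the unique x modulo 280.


Moduli 7, 8, 5 are pairwise coprime; by CRT there is a unique solution modulo M = 7 · 8 · 5 = 280.
Solve pairwise, accumulating the modulus:
  Start with x ≡ 4 (mod 7).
  Combine with x ≡ 3 (mod 8): since gcd(7, 8) = 1, we get a unique residue mod 56.
    Write x = 4 + 7·t and substitute into x ≡ 3 (mod 8): 7·t ≡ 3 − 4 = -1 (mod 8).
    Reduce coefficients mod 8: 7·t ≡ 7 (mod 8).
    The inverse of 7 mod 8 is 7 (since 7·7 = 49 = 6·8 + 1), so t ≡ 7·7 = 49 ≡ 1 (mod 8).
    Then x = 4 + 7·1 = 11, valid modulo lcm(7, 8) = 56: x ≡ 11 (mod 56).
  Combine with x ≡ 2 (mod 5): since gcd(56, 5) = 1, we get a unique residue mod 280.
    Write x = 11 + 56·t and substitute into x ≡ 2 (mod 5): 56·t ≡ 2 − 11 = -9 (mod 5).
    Reduce coefficients mod 5: 1·t ≡ 1 (mod 5).
    So t ≡ 1 (mod 5).
    Then x = 11 + 56·1 = 67, valid modulo lcm(56, 5) = 280: x ≡ 67 (mod 280).
Verify: 67 mod 7 = 4 ✓, 67 mod 8 = 3 ✓, 67 mod 5 = 2 ✓.

x ≡ 67 (mod 280).


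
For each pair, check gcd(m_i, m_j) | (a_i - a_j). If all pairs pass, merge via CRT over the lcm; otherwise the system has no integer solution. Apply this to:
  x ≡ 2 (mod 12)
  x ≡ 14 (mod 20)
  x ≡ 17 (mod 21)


Moduli 12, 20, 21 are not pairwise coprime, so CRT works modulo lcm(m_i) when all pairwise compatibility conditions hold.
Pairwise compatibility: gcd(m_i, m_j) must divide a_i - a_j for every pair.
Merge one congruence at a time:
  Start: x ≡ 2 (mod 12).
  Combine with x ≡ 14 (mod 20): gcd(12, 20) = 4; 14 - 2 = 12, which IS divisible by 4, so compatible.
    Write x = 2 + 12·t and substitute into x ≡ 14 (mod 20): 12·t ≡ 14 − 2 = 12 (mod 20).
    Divide the congruence (and modulus) by g = 4: 3·t ≡ 3 (mod 5).
    The inverse of 3 mod 5 is 2 (since 3·2 = 6 = 1·5 + 1), so t ≡ 2·3 = 6 ≡ 1 (mod 5).
    Then x = 2 + 12·1 = 14, valid modulo lcm(12, 20) = 60: x ≡ 14 (mod 60).
  Combine with x ≡ 17 (mod 21): gcd(60, 21) = 3; 17 - 14 = 3, which IS divisible by 3, so compatible.
    Write x = 14 + 60·t and substitute into x ≡ 17 (mod 21): 60·t ≡ 17 − 14 = 3 (mod 21).
    Divide the congruence (and modulus) by g = 3: 20·t ≡ 1 (mod 7).
    Reduce coefficients mod 7: 6·t ≡ 1 (mod 7).
    The inverse of 6 mod 7 is 6 (since 6·6 = 36 = 5·7 + 1), so t ≡ 6·1 = 6 ≡ 6 (mod 7).
    Then x = 14 + 60·6 = 374, valid modulo lcm(60, 21) = 420: x ≡ 374 (mod 420).
Verify: 374 mod 12 = 2, 374 mod 20 = 14, 374 mod 21 = 17.

x ≡ 374 (mod 420).


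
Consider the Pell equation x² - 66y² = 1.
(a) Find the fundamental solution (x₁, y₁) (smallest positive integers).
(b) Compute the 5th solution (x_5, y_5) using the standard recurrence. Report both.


Step 1: Find the fundamental solution (x₁, y₁) of x² - 66y² = 1.
  Expand √66 as a continued fraction. a₀ = ⌊√66⌋ = 8; iterate m_{k+1} = d_k·a_k − m_k, d_{k+1} = (66 − m_{k+1}²)/d_k, a_{k+1} = ⌊(a₀ + m_{k+1})/d_{k+1}⌋ (starting m₀ = 0, d₀ = 1), with convergents p_k = a_k·p_{k-1} + p_{k-2}, q_k = a_k·q_{k-1} + q_{k-2} (p₋₁ = 1, q₋₁ = 0):
  k = 0: a₀ = 8; p₀/q₀ = 8/1; p₀² − 66·q₀² = 64 − 66 = -2.
  k = 1: m = 8, d = 2, a = ⌊(8 + 8)/2⌋ = 8; p/q = (8·8 + 1)/(8·1 + 0) = 65/8; p² − 66·q² = 4225 − 4224 = 1.
  The first convergent with p² − 66·q² = 1 gives the fundamental solution (x₁, y₁) = (65, 8).
Step 2: Apply the recurrence (x_{n+1}, y_{n+1}) = (x₁x_n + 66y₁y_n, x₁y_n + y₁x_n) repeatedly.
  From (x_1, y_1) = (65, 8): x_2 = 65·65 + 66·8·8 = 8449; y_2 = 65·8 + 8·65 = 1040.
  From (x_2, y_2) = (8449, 1040): x_3 = 65·8449 + 66·8·1040 = 1098305; y_3 = 65·1040 + 8·8449 = 135192.
  From (x_3, y_3) = (1098305, 135192): x_4 = 65·1098305 + 66·8·135192 = 142771201; y_4 = 65·135192 + 8·1098305 = 17573920.
  From (x_4, y_4) = (142771201, 17573920): x_5 = 65·142771201 + 66·8·17573920 = 18559157825; y_5 = 65·17573920 + 8·142771201 = 2284474408.
Step 3: Verify x_5² - 66·y_5² = 344442339173258730625 - 344442339173258730624 = 1 (should be 1). ✓

(x_1, y_1) = (65, 8); (x_5, y_5) = (18559157825, 2284474408).


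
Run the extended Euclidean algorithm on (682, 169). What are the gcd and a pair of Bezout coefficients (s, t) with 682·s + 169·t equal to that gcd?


Euclidean algorithm on (682, 169) — divide until remainder is 0:
  682 = 4 · 169 + 6
  169 = 28 · 6 + 1
  6 = 6 · 1 + 0
gcd(682, 169) = 1.
Track Bezout coefficients alongside the remainders: start with r₀ = 682 = a·1 + b·0 (s = 1, t = 0) and r₁ = 169 = a·0 + b·1 (s = 0, t = 1); each new remainder r_{k+1} = r_{k-1} − q_k·r_k inherits s_{k+1} = s_{k-1} − q_k·s_k, t_{k+1} = t_{k-1} − q_k·t_k, so r_k = a·s_k + b·t_k at every step:
  q = 4: r = 6, s = 1 − 4·0 = 1, t = 0 − 4·1 = -4  (check: 682·1 + 169·(-4) = 6)
  q = 28: r = 1, s = 0 − 28·1 = -28, t = 1 − 28·(-4) = 113  (check: 682·(-28) + 169·113 = 1)
The row with r = 1 (the gcd) gives the Bezout coefficients s = -28, t = 113.
Result: 682 · (-28) + 169 · (113) = 1.

gcd(682, 169) = 1; s = -28, t = 113 (check: 682·(-28) + 169·113 = 1).


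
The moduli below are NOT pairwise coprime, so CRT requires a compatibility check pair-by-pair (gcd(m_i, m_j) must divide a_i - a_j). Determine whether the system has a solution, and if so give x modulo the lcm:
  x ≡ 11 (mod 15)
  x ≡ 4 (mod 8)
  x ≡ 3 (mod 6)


Moduli 15, 8, 6 are not pairwise coprime, so CRT works modulo lcm(m_i) when all pairwise compatibility conditions hold.
Pairwise compatibility: gcd(m_i, m_j) must divide a_i - a_j for every pair.
Merge one congruence at a time:
  Start: x ≡ 11 (mod 15).
  Combine with x ≡ 4 (mod 8): gcd(15, 8) = 1; 4 - 11 = -7, which IS divisible by 1, so compatible.
    Write x = 11 + 15·t and substitute into x ≡ 4 (mod 8): 15·t ≡ 4 − 11 = -7 (mod 8).
    Reduce coefficients mod 8: 7·t ≡ 1 (mod 8).
    The inverse of 7 mod 8 is 7 (since 7·7 = 49 = 6·8 + 1), so t ≡ 7·1 = 7 ≡ 7 (mod 8).
    Then x = 11 + 15·7 = 116, valid modulo lcm(15, 8) = 120: x ≡ 116 (mod 120).
  Combine with x ≡ 3 (mod 6): gcd(120, 6) = 6, and 3 - 116 = -113 is NOT divisible by 6.
    ⇒ system is inconsistent (no integer solution).

No solution (the system is inconsistent).


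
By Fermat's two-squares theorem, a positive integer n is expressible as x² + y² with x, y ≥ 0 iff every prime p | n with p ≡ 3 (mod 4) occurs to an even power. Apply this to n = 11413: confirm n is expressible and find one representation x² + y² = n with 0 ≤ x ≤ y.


Step 1: Factor n = 11413 = 101 · 113.
Step 2: Check the mod-4 condition on each prime factor: 101 ≡ 1 (mod 4), exponent 1; 113 ≡ 1 (mod 4), exponent 1.
All primes ≡ 3 (mod 4) appear to even exponent (or don't appear), so by the two-squares theorem n IS expressible as a sum of two squares.
Step 3: Build a representation. Here n = 101 · 113 is a product of primes ≡ 1 (mod 4). Each prime p ≡ 1 (mod 4) is itself a sum of two squares; find a² by testing p − a² for a perfect square:
  101: 101 − 1² = 100 = 10² ⇒ 101 = 1² + 10².
  113: 113 − 1² = 112, 113 − 2² = 109, 113 − 3² = 104, 113 − 4² = 97, 113 − 5² = 88, 113 − 6² = 77, 113 − 7² = 64 = 8² ⇒ 113 = 7² + 8².
  Combine using the Brahmagupta–Fibonacci identity (a² + b²)(c² + d²) = (ac − bd)² + (ad + bc)² = (ac + bd)² + (ad − bc)²:
  101 · 113 = 11413: from (1² + 10²)(7² + 8²), take (1·7 − 10·8, 1·8 + 10·7) = (7 − 80, 8 + 70) = (-73, 78); dropping signs (only squares matter) gives (73, 78); check 73² + 78² = 5329 + 6084 = 11413 ✓.
Step 4: Order so x ≤ y and verify: 73² + 78² = 5329 + 6084 = 11413 = n. ✓

n = 11413 = 73² + 78² (one valid representation with x ≤ y).


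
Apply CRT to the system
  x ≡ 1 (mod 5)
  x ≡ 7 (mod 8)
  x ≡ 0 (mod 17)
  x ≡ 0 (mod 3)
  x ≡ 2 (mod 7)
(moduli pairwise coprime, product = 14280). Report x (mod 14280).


Product of moduli M = 5 · 8 · 17 · 3 · 7 = 14280.
Merge one congruence at a time:
  Start: x ≡ 1 (mod 5).
  Combine with x ≡ 7 (mod 8); new modulus lcm = 40.
    Write x = 1 + 5·t and substitute into x ≡ 7 (mod 8): 5·t ≡ 7 − 1 = 6 (mod 8).
    The inverse of 5 mod 8 is 5 (since 5·5 = 25 = 3·8 + 1), so t ≡ 5·6 = 30 ≡ 6 (mod 8).
    Then x = 1 + 5·6 = 31, valid modulo lcm(5, 8) = 40: x ≡ 31 (mod 40).
  Combine with x ≡ 0 (mod 17); new modulus lcm = 680.
    Write x = 31 + 40·t and substitute into x ≡ 0 (mod 17): 40·t ≡ 0 − 31 = -31 (mod 17).
    Reduce coefficients mod 17: 6·t ≡ 3 (mod 17).
    The inverse of 6 mod 17 is 3 (since 6·3 = 18 = 1·17 + 1), so t ≡ 3·3 = 9 ≡ 9 (mod 17).
    Then x = 31 + 40·9 = 391, valid modulo lcm(40, 17) = 680: x ≡ 391 (mod 680).
  Combine with x ≡ 0 (mod 3); new modulus lcm = 2040.
    Write x = 391 + 680·t and substitute into x ≡ 0 (mod 3): 680·t ≡ 0 − 391 = -391 (mod 3).
    Reduce coefficients mod 3: 2·t ≡ 2 (mod 3).
    The inverse of 2 mod 3 is 2 (since 2·2 = 4 = 1·3 + 1), so t ≡ 2·2 = 4 ≡ 1 (mod 3).
    Then x = 391 + 680·1 = 1071, valid modulo lcm(680, 3) = 2040: x ≡ 1071 (mod 2040).
  Combine with x ≡ 2 (mod 7); new modulus lcm = 14280.
    Write x = 1071 + 2040·t and substitute into x ≡ 2 (mod 7): 2040·t ≡ 2 − 1071 = -1069 (mod 7).
    Reduce coefficients mod 7: 3·t ≡ 2 (mod 7).
    The inverse of 3 mod 7 is 5 (since 3·5 = 15 = 2·7 + 1), so t ≡ 5·2 = 10 ≡ 3 (mod 7).
    Then x = 1071 + 2040·3 = 7191, valid modulo lcm(2040, 7) = 14280: x ≡ 7191 (mod 14280).
Verify against each original: 7191 mod 5 = 1, 7191 mod 8 = 7, 7191 mod 17 = 0, 7191 mod 3 = 0, 7191 mod 7 = 2.

x ≡ 7191 (mod 14280).


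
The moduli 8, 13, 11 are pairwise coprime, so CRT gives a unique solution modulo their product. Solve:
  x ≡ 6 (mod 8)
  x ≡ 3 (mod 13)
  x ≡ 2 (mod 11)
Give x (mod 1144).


Moduli 8, 13, 11 are pairwise coprime; by CRT there is a unique solution modulo M = 8 · 13 · 11 = 1144.
Solve pairwise, accumulating the modulus:
  Start with x ≡ 6 (mod 8).
  Combine with x ≡ 3 (mod 13): since gcd(8, 13) = 1, we get a unique residue mod 104.
    Write x = 6 + 8·t and substitute into x ≡ 3 (mod 13): 8·t ≡ 3 − 6 = -3 (mod 13).
    Reduce coefficients mod 13: 8·t ≡ 10 (mod 13).
    The inverse of 8 mod 13 is 5 (since 8·5 = 40 = 3·13 + 1), so t ≡ 5·10 = 50 ≡ 11 (mod 13).
    Then x = 6 + 8·11 = 94, valid modulo lcm(8, 13) = 104: x ≡ 94 (mod 104).
  Combine with x ≡ 2 (mod 11): since gcd(104, 11) = 1, we get a unique residue mod 1144.
    Write x = 94 + 104·t and substitute into x ≡ 2 (mod 11): 104·t ≡ 2 − 94 = -92 (mod 11).
    Reduce coefficients mod 11: 5·t ≡ 7 (mod 11).
    The inverse of 5 mod 11 is 9 (since 5·9 = 45 = 4·11 + 1), so t ≡ 9·7 = 63 ≡ 8 (mod 11).
    Then x = 94 + 104·8 = 926, valid modulo lcm(104, 11) = 1144: x ≡ 926 (mod 1144).
Verify: 926 mod 8 = 6 ✓, 926 mod 13 = 3 ✓, 926 mod 11 = 2 ✓.

x ≡ 926 (mod 1144).


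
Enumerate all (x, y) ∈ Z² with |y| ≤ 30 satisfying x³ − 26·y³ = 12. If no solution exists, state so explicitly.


The equation is x³ - 26y³ = 12. For fixed y, x³ = 26·y³ + 12, so a solution requires the RHS to be a perfect cube.
Strategy: iterate y from -30 to 30, compute RHS = 26·y³ + 12, and check whether it is a (positive or negative) perfect cube.
Check small values of y:
  y = 0: RHS = 12 is not a perfect cube.
  y = 1: RHS = 38 is not a perfect cube.
  y = -1: RHS = -14 is not a perfect cube.
  y = 2: RHS = 220 is not a perfect cube.
  y = -2: RHS = -196 is not a perfect cube.
  y = 3: RHS = 714 is not a perfect cube.
  y = -3: RHS = -690 is not a perfect cube.
Continuing the search up to |y| = 30 finds no solutions either.
No (x, y) in the scanned range satisfies the equation.

No integer solutions with |y| ≤ 30.


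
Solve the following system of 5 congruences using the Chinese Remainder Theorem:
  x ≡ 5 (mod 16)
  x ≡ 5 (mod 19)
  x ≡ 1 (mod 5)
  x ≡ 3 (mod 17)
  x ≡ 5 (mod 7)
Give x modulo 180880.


Product of moduli M = 16 · 19 · 5 · 17 · 7 = 180880.
Merge one congruence at a time:
  Start: x ≡ 5 (mod 16).
  Combine with x ≡ 5 (mod 19); new modulus lcm = 304.
    Write x = 5 + 16·t and substitute into x ≡ 5 (mod 19): 16·t ≡ 5 − 5 = 0 (mod 19).
    The inverse of 16 mod 19 is 6 (since 16·6 = 96 = 5·19 + 1), so t ≡ 6·0 = 0 ≡ 0 (mod 19).
    Then x = 5 + 16·0 = 5, valid modulo lcm(16, 19) = 304: x ≡ 5 (mod 304).
  Combine with x ≡ 1 (mod 5); new modulus lcm = 1520.
    Write x = 5 + 304·t and substitute into x ≡ 1 (mod 5): 304·t ≡ 1 − 5 = -4 (mod 5).
    Reduce coefficients mod 5: 4·t ≡ 1 (mod 5).
    The inverse of 4 mod 5 is 4 (since 4·4 = 16 = 3·5 + 1), so t ≡ 4·1 = 4 ≡ 4 (mod 5).
    Then x = 5 + 304·4 = 1221, valid modulo lcm(304, 5) = 1520: x ≡ 1221 (mod 1520).
  Combine with x ≡ 3 (mod 17); new modulus lcm = 25840.
    Write x = 1221 + 1520·t and substitute into x ≡ 3 (mod 17): 1520·t ≡ 3 − 1221 = -1218 (mod 17).
    Reduce coefficients mod 17: 7·t ≡ 6 (mod 17).
    The inverse of 7 mod 17 is 5 (since 7·5 = 35 = 2·17 + 1), so t ≡ 5·6 = 30 ≡ 13 (mod 17).
    Then x = 1221 + 1520·13 = 20981, valid modulo lcm(1520, 17) = 25840: x ≡ 20981 (mod 25840).
  Combine with x ≡ 5 (mod 7); new modulus lcm = 180880.
    Write x = 20981 + 25840·t and substitute into x ≡ 5 (mod 7): 25840·t ≡ 5 − 20981 = -20976 (mod 7).
    Reduce coefficients mod 7: 3·t ≡ 3 (mod 7).
    The inverse of 3 mod 7 is 5 (since 3·5 = 15 = 2·7 + 1), so t ≡ 5·3 = 15 ≡ 1 (mod 7).
    Then x = 20981 + 25840·1 = 46821, valid modulo lcm(25840, 7) = 180880: x ≡ 46821 (mod 180880).
Verify against each original: 46821 mod 16 = 5, 46821 mod 19 = 5, 46821 mod 5 = 1, 46821 mod 17 = 3, 46821 mod 7 = 5.

x ≡ 46821 (mod 180880).


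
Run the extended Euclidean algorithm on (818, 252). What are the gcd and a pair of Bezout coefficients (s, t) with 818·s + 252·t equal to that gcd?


Euclidean algorithm on (818, 252) — divide until remainder is 0:
  818 = 3 · 252 + 62
  252 = 4 · 62 + 4
  62 = 15 · 4 + 2
  4 = 2 · 2 + 0
gcd(818, 252) = 2.
Track Bezout coefficients alongside the remainders: start with r₀ = 818 = a·1 + b·0 (s = 1, t = 0) and r₁ = 252 = a·0 + b·1 (s = 0, t = 1); each new remainder r_{k+1} = r_{k-1} − q_k·r_k inherits s_{k+1} = s_{k-1} − q_k·s_k, t_{k+1} = t_{k-1} − q_k·t_k, so r_k = a·s_k + b·t_k at every step:
  q = 3: r = 62, s = 1 − 3·0 = 1, t = 0 − 3·1 = -3  (check: 818·1 + 252·(-3) = 62)
  q = 4: r = 4, s = 0 − 4·1 = -4, t = 1 − 4·(-3) = 13  (check: 818·(-4) + 252·13 = 4)
  q = 15: r = 2, s = 1 − 15·(-4) = 61, t = -3 − 15·13 = -198  (check: 818·61 + 252·(-198) = 2)
The row with r = 2 (the gcd) gives the Bezout coefficients s = 61, t = -198.
Result: 818 · (61) + 252 · (-198) = 2.

gcd(818, 252) = 2; s = 61, t = -198 (check: 818·61 + 252·(-198) = 2).


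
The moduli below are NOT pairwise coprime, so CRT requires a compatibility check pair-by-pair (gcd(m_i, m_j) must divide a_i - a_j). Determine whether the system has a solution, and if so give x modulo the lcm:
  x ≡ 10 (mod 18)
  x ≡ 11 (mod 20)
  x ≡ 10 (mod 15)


Moduli 18, 20, 15 are not pairwise coprime, so CRT works modulo lcm(m_i) when all pairwise compatibility conditions hold.
Pairwise compatibility: gcd(m_i, m_j) must divide a_i - a_j for every pair.
Merge one congruence at a time:
  Start: x ≡ 10 (mod 18).
  Combine with x ≡ 11 (mod 20): gcd(18, 20) = 2, and 11 - 10 = 1 is NOT divisible by 2.
    ⇒ system is inconsistent (no integer solution).

No solution (the system is inconsistent).


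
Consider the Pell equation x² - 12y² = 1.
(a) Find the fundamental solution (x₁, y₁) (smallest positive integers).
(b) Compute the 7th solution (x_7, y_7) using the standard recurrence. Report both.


Step 1: Find the fundamental solution (x₁, y₁) of x² - 12y² = 1.
  Expand √12 as a continued fraction. a₀ = ⌊√12⌋ = 3; iterate m_{k+1} = d_k·a_k − m_k, d_{k+1} = (12 − m_{k+1}²)/d_k, a_{k+1} = ⌊(a₀ + m_{k+1})/d_{k+1}⌋ (starting m₀ = 0, d₀ = 1), with convergents p_k = a_k·p_{k-1} + p_{k-2}, q_k = a_k·q_{k-1} + q_{k-2} (p₋₁ = 1, q₋₁ = 0):
  k = 0: a₀ = 3; p₀/q₀ = 3/1; p₀² − 12·q₀² = 9 − 12 = -3.
  k = 1: m = 3, d = 3, a = ⌊(3 + 3)/3⌋ = 2; p/q = (2·3 + 1)/(2·1 + 0) = 7/2; p² − 12·q² = 49 − 48 = 1.
  The first convergent with p² − 12·q² = 1 gives the fundamental solution (x₁, y₁) = (7, 2).
Step 2: Apply the recurrence (x_{n+1}, y_{n+1}) = (x₁x_n + 12y₁y_n, x₁y_n + y₁x_n) repeatedly.
  From (x_1, y_1) = (7, 2): x_2 = 7·7 + 12·2·2 = 97; y_2 = 7·2 + 2·7 = 28.
  From (x_2, y_2) = (97, 28): x_3 = 7·97 + 12·2·28 = 1351; y_3 = 7·28 + 2·97 = 390.
  From (x_3, y_3) = (1351, 390): x_4 = 7·1351 + 12·2·390 = 18817; y_4 = 7·390 + 2·1351 = 5432.
  From (x_4, y_4) = (18817, 5432): x_5 = 7·18817 + 12·2·5432 = 262087; y_5 = 7·5432 + 2·18817 = 75658.
  From (x_5, y_5) = (262087, 75658): x_6 = 7·262087 + 12·2·75658 = 3650401; y_6 = 7·75658 + 2·262087 = 1053780.
  From (x_6, y_6) = (3650401, 1053780): x_7 = 7·3650401 + 12·2·1053780 = 50843527; y_7 = 7·1053780 + 2·3650401 = 14677262.
Step 3: Verify x_7² - 12·y_7² = 2585064237799729 - 2585064237799728 = 1 (should be 1). ✓

(x_1, y_1) = (7, 2); (x_7, y_7) = (50843527, 14677262).


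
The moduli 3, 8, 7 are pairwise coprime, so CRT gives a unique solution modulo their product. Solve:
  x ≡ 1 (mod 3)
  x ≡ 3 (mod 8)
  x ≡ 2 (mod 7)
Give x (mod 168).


Moduli 3, 8, 7 are pairwise coprime; by CRT there is a unique solution modulo M = 3 · 8 · 7 = 168.
Solve pairwise, accumulating the modulus:
  Start with x ≡ 1 (mod 3).
  Combine with x ≡ 3 (mod 8): since gcd(3, 8) = 1, we get a unique residue mod 24.
    Write x = 1 + 3·t and substitute into x ≡ 3 (mod 8): 3·t ≡ 3 − 1 = 2 (mod 8).
    The inverse of 3 mod 8 is 3 (since 3·3 = 9 = 1·8 + 1), so t ≡ 3·2 = 6 ≡ 6 (mod 8).
    Then x = 1 + 3·6 = 19, valid modulo lcm(3, 8) = 24: x ≡ 19 (mod 24).
  Combine with x ≡ 2 (mod 7): since gcd(24, 7) = 1, we get a unique residue mod 168.
    Write x = 19 + 24·t and substitute into x ≡ 2 (mod 7): 24·t ≡ 2 − 19 = -17 (mod 7).
    Reduce coefficients mod 7: 3·t ≡ 4 (mod 7).
    The inverse of 3 mod 7 is 5 (since 3·5 = 15 = 2·7 + 1), so t ≡ 5·4 = 20 ≡ 6 (mod 7).
    Then x = 19 + 24·6 = 163, valid modulo lcm(24, 7) = 168: x ≡ 163 (mod 168).
Verify: 163 mod 3 = 1 ✓, 163 mod 8 = 3 ✓, 163 mod 7 = 2 ✓.

x ≡ 163 (mod 168).


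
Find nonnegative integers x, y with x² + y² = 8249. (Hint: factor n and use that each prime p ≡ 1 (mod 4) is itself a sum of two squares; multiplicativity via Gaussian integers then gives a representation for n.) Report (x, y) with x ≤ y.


Step 1: Factor n = 8249 = 73 · 113.
Step 2: Check the mod-4 condition on each prime factor: 73 ≡ 1 (mod 4), exponent 1; 113 ≡ 1 (mod 4), exponent 1.
All primes ≡ 3 (mod 4) appear to even exponent (or don't appear), so by the two-squares theorem n IS expressible as a sum of two squares.
Step 3: Build a representation. Here n = 73 · 113 is a product of primes ≡ 1 (mod 4). Each prime p ≡ 1 (mod 4) is itself a sum of two squares; find a² by testing p − a² for a perfect square:
  73: 73 − 1² = 72, 73 − 2² = 69, 73 − 3² = 64 = 8² ⇒ 73 = 3² + 8².
  113: 113 − 1² = 112, 113 − 2² = 109, 113 − 3² = 104, 113 − 4² = 97, 113 − 5² = 88, 113 − 6² = 77, 113 − 7² = 64 = 8² ⇒ 113 = 7² + 8².
  Combine using the Brahmagupta–Fibonacci identity (a² + b²)(c² + d²) = (ac − bd)² + (ad + bc)² = (ac + bd)² + (ad − bc)²:
  73 · 113 = 8249: from (3² + 8²)(7² + 8²), take (3·7 − 8·8, 3·8 + 8·7) = (21 − 64, 24 + 56) = (-43, 80); dropping signs (only squares matter) gives (43, 80); check 43² + 80² = 1849 + 6400 = 8249 ✓.
Step 4: Order so x ≤ y and verify: 43² + 80² = 1849 + 6400 = 8249 = n. ✓

n = 8249 = 43² + 80² (one valid representation with x ≤ y).


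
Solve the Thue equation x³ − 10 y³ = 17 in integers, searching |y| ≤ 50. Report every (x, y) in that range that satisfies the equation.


The equation is x³ - 10y³ = 17. For fixed y, x³ = 10·y³ + 17, so a solution requires the RHS to be a perfect cube.
Strategy: iterate y from -50 to 50, compute RHS = 10·y³ + 17, and check whether it is a (positive or negative) perfect cube.
Check small values of y:
  y = 0: RHS = 17 is not a perfect cube.
  y = 1: RHS = 27 = (3)³ ⇒ x = 3 works.
  y = -1: RHS = 7 is not a perfect cube.
  y = 2: RHS = 97 is not a perfect cube.
  y = -2: RHS = -63 is not a perfect cube.
  y = 3: RHS = 287 is not a perfect cube.
  y = -3: RHS = -253 is not a perfect cube.
Continuing the search up to |y| = 50 finds no further solutions beyond those listed.
Collected solutions: (3, 1).

Solutions (with |y| ≤ 50): (3, 1).


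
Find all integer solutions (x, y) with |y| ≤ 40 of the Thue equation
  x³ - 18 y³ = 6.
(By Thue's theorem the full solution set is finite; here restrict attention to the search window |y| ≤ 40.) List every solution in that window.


The equation is x³ - 18y³ = 6. For fixed y, x³ = 18·y³ + 6, so a solution requires the RHS to be a perfect cube.
Strategy: iterate y from -40 to 40, compute RHS = 18·y³ + 6, and check whether it is a (positive or negative) perfect cube.
Check small values of y:
  y = 0: RHS = 6 is not a perfect cube.
  y = 1: RHS = 24 is not a perfect cube.
  y = -1: RHS = -12 is not a perfect cube.
  y = 2: RHS = 150 is not a perfect cube.
  y = -2: RHS = -138 is not a perfect cube.
  y = 3: RHS = 492 is not a perfect cube.
  y = -3: RHS = -480 is not a perfect cube.
Continuing the search up to |y| = 40 finds no solutions either.
No (x, y) in the scanned range satisfies the equation.

No integer solutions with |y| ≤ 40.


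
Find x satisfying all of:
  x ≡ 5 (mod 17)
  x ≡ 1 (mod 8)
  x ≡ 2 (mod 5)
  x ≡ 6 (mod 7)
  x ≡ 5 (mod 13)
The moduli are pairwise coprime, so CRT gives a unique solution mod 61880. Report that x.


Product of moduli M = 17 · 8 · 5 · 7 · 13 = 61880.
Merge one congruence at a time:
  Start: x ≡ 5 (mod 17).
  Combine with x ≡ 1 (mod 8); new modulus lcm = 136.
    Write x = 5 + 17·t and substitute into x ≡ 1 (mod 8): 17·t ≡ 1 − 5 = -4 (mod 8).
    Reduce coefficients mod 8: 1·t ≡ 4 (mod 8).
    So t ≡ 4 (mod 8).
    Then x = 5 + 17·4 = 73, valid modulo lcm(17, 8) = 136: x ≡ 73 (mod 136).
  Combine with x ≡ 2 (mod 5); new modulus lcm = 680.
    Write x = 73 + 136·t and substitute into x ≡ 2 (mod 5): 136·t ≡ 2 − 73 = -71 (mod 5).
    Reduce coefficients mod 5: 1·t ≡ 4 (mod 5).
    So t ≡ 4 (mod 5).
    Then x = 73 + 136·4 = 617, valid modulo lcm(136, 5) = 680: x ≡ 617 (mod 680).
  Combine with x ≡ 6 (mod 7); new modulus lcm = 4760.
    Write x = 617 + 680·t and substitute into x ≡ 6 (mod 7): 680·t ≡ 6 − 617 = -611 (mod 7).
    Reduce coefficients mod 7: 1·t ≡ 5 (mod 7).
    So t ≡ 5 (mod 7).
    Then x = 617 + 680·5 = 4017, valid modulo lcm(680, 7) = 4760: x ≡ 4017 (mod 4760).
  Combine with x ≡ 5 (mod 13); new modulus lcm = 61880.
    Write x = 4017 + 4760·t and substitute into x ≡ 5 (mod 13): 4760·t ≡ 5 − 4017 = -4012 (mod 13).
    Reduce coefficients mod 13: 2·t ≡ 5 (mod 13).
    The inverse of 2 mod 13 is 7 (since 2·7 = 14 = 1·13 + 1), so t ≡ 7·5 = 35 ≡ 9 (mod 13).
    Then x = 4017 + 4760·9 = 46857, valid modulo lcm(4760, 13) = 61880: x ≡ 46857 (mod 61880).
Verify against each original: 46857 mod 17 = 5, 46857 mod 8 = 1, 46857 mod 5 = 2, 46857 mod 7 = 6, 46857 mod 13 = 5.

x ≡ 46857 (mod 61880).


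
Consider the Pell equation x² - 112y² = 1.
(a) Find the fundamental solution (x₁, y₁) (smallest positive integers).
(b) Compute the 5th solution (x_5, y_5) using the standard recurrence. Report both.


Step 1: Find the fundamental solution (x₁, y₁) of x² - 112y² = 1.
  Expand √112 as a continued fraction. a₀ = ⌊√112⌋ = 10; iterate m_{k+1} = d_k·a_k − m_k, d_{k+1} = (112 − m_{k+1}²)/d_k, a_{k+1} = ⌊(a₀ + m_{k+1})/d_{k+1}⌋ (starting m₀ = 0, d₀ = 1), with convergents p_k = a_k·p_{k-1} + p_{k-2}, q_k = a_k·q_{k-1} + q_{k-2} (p₋₁ = 1, q₋₁ = 0):
  k = 0: a₀ = 10; p₀/q₀ = 10/1; p₀² − 112·q₀² = 100 − 112 = -12.
  k = 1: m = 10, d = 12, a = ⌊(10 + 10)/12⌋ = 1; p/q = (1·10 + 1)/(1·1 + 0) = 11/1; p² − 112·q² = 121 − 112 = 9.
  k = 2: m = 2, d = 9, a = ⌊(10 + 2)/9⌋ = 1; p/q = (1·11 + 10)/(1·1 + 1) = 21/2; p² − 112·q² = 441 − 448 = -7.
  k = 3: m = 7, d = 7, a = ⌊(10 + 7)/7⌋ = 2; p/q = (2·21 + 11)/(2·2 + 1) = 53/5; p² − 112·q² = 2809 − 2800 = 9.
  k = 4: m = 7, d = 9, a = ⌊(10 + 7)/9⌋ = 1; p/q = (1·53 + 21)/(1·5 + 2) = 74/7; p² − 112·q² = 5476 − 5488 = -12.
  k = 5: m = 2, d = 12, a = ⌊(10 + 2)/12⌋ = 1; p/q = (1·74 + 53)/(1·7 + 5) = 127/12; p² − 112·q² = 16129 − 16128 = 1.
  The first convergent with p² − 112·q² = 1 gives the fundamental solution (x₁, y₁) = (127, 12).
Step 2: Apply the recurrence (x_{n+1}, y_{n+1}) = (x₁x_n + 112y₁y_n, x₁y_n + y₁x_n) repeatedly.
  From (x_1, y_1) = (127, 12): x_2 = 127·127 + 112·12·12 = 32257; y_2 = 127·12 + 12·127 = 3048.
  From (x_2, y_2) = (32257, 3048): x_3 = 127·32257 + 112·12·3048 = 8193151; y_3 = 127·3048 + 12·32257 = 774180.
  From (x_3, y_3) = (8193151, 774180): x_4 = 127·8193151 + 112·12·774180 = 2081028097; y_4 = 127·774180 + 12·8193151 = 196638672.
  From (x_4, y_4) = (2081028097, 196638672): x_5 = 127·2081028097 + 112·12·196638672 = 528572943487; y_5 = 127·196638672 + 12·2081028097 = 49945448508.
Step 3: Verify x_5² - 112·y_5² = 279389356586511295719169 - 279389356586511295719168 = 1 (should be 1). ✓

(x_1, y_1) = (127, 12); (x_5, y_5) = (528572943487, 49945448508).


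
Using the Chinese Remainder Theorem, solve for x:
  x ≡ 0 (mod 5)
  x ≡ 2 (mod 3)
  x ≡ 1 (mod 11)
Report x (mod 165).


Moduli 5, 3, 11 are pairwise coprime; by CRT there is a unique solution modulo M = 5 · 3 · 11 = 165.
Solve pairwise, accumulating the modulus:
  Start with x ≡ 0 (mod 5).
  Combine with x ≡ 2 (mod 3): since gcd(5, 3) = 1, we get a unique residue mod 15.
    Write x = 0 + 5·t and substitute into x ≡ 2 (mod 3): 5·t ≡ 2 − 0 = 2 (mod 3).
    Reduce coefficients mod 3: 2·t ≡ 2 (mod 3).
    The inverse of 2 mod 3 is 2 (since 2·2 = 4 = 1·3 + 1), so t ≡ 2·2 = 4 ≡ 1 (mod 3).
    Then x = 0 + 5·1 = 5, valid modulo lcm(5, 3) = 15: x ≡ 5 (mod 15).
  Combine with x ≡ 1 (mod 11): since gcd(15, 11) = 1, we get a unique residue mod 165.
    Write x = 5 + 15·t and substitute into x ≡ 1 (mod 11): 15·t ≡ 1 − 5 = -4 (mod 11).
    Reduce coefficients mod 11: 4·t ≡ 7 (mod 11).
    The inverse of 4 mod 11 is 3 (since 4·3 = 12 = 1·11 + 1), so t ≡ 3·7 = 21 ≡ 10 (mod 11).
    Then x = 5 + 15·10 = 155, valid modulo lcm(15, 11) = 165: x ≡ 155 (mod 165).
Verify: 155 mod 5 = 0 ✓, 155 mod 3 = 2 ✓, 155 mod 11 = 1 ✓.

x ≡ 155 (mod 165).


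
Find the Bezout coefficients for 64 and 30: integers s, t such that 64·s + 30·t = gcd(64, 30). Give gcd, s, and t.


Euclidean algorithm on (64, 30) — divide until remainder is 0:
  64 = 2 · 30 + 4
  30 = 7 · 4 + 2
  4 = 2 · 2 + 0
gcd(64, 30) = 2.
Track Bezout coefficients alongside the remainders: start with r₀ = 64 = a·1 + b·0 (s = 1, t = 0) and r₁ = 30 = a·0 + b·1 (s = 0, t = 1); each new remainder r_{k+1} = r_{k-1} − q_k·r_k inherits s_{k+1} = s_{k-1} − q_k·s_k, t_{k+1} = t_{k-1} − q_k·t_k, so r_k = a·s_k + b·t_k at every step:
  q = 2: r = 4, s = 1 − 2·0 = 1, t = 0 − 2·1 = -2  (check: 64·1 + 30·(-2) = 4)
  q = 7: r = 2, s = 0 − 7·1 = -7, t = 1 − 7·(-2) = 15  (check: 64·(-7) + 30·15 = 2)
The row with r = 2 (the gcd) gives the Bezout coefficients s = -7, t = 15.
Result: 64 · (-7) + 30 · (15) = 2.

gcd(64, 30) = 2; s = -7, t = 15 (check: 64·(-7) + 30·15 = 2).


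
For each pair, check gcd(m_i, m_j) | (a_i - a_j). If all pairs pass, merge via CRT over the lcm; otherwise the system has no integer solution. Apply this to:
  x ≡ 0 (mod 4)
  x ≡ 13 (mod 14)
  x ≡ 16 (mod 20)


Moduli 4, 14, 20 are not pairwise coprime, so CRT works modulo lcm(m_i) when all pairwise compatibility conditions hold.
Pairwise compatibility: gcd(m_i, m_j) must divide a_i - a_j for every pair.
Merge one congruence at a time:
  Start: x ≡ 0 (mod 4).
  Combine with x ≡ 13 (mod 14): gcd(4, 14) = 2, and 13 - 0 = 13 is NOT divisible by 2.
    ⇒ system is inconsistent (no integer solution).

No solution (the system is inconsistent).


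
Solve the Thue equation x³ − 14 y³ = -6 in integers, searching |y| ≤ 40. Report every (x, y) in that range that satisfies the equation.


The equation is x³ - 14y³ = -6. For fixed y, x³ = 14·y³ − 6, so a solution requires the RHS to be a perfect cube.
Strategy: iterate y from -40 to 40, compute RHS = 14·y³ − 6, and check whether it is a (positive or negative) perfect cube.
Check small values of y:
  y = 0: RHS = -6 is not a perfect cube.
  y = 1: RHS = 8 = (2)³ ⇒ x = 2 works.
  y = -1: RHS = -20 is not a perfect cube.
  y = 2: RHS = 106 is not a perfect cube.
  y = -2: RHS = -118 is not a perfect cube.
  y = 3: RHS = 372 is not a perfect cube.
  y = -3: RHS = -384 is not a perfect cube.
Continuing the search up to |y| = 40 finds no further solutions beyond those listed.
Collected solutions: (2, 1).

Solutions (with |y| ≤ 40): (2, 1).


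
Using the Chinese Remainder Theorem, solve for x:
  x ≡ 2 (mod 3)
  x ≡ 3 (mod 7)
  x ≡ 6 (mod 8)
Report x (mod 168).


Moduli 3, 7, 8 are pairwise coprime; by CRT there is a unique solution modulo M = 3 · 7 · 8 = 168.
Solve pairwise, accumulating the modulus:
  Start with x ≡ 2 (mod 3).
  Combine with x ≡ 3 (mod 7): since gcd(3, 7) = 1, we get a unique residue mod 21.
    Write x = 2 + 3·t and substitute into x ≡ 3 (mod 7): 3·t ≡ 3 − 2 = 1 (mod 7).
    The inverse of 3 mod 7 is 5 (since 3·5 = 15 = 2·7 + 1), so t ≡ 5·1 = 5 ≡ 5 (mod 7).
    Then x = 2 + 3·5 = 17, valid modulo lcm(3, 7) = 21: x ≡ 17 (mod 21).
  Combine with x ≡ 6 (mod 8): since gcd(21, 8) = 1, we get a unique residue mod 168.
    Write x = 17 + 21·t and substitute into x ≡ 6 (mod 8): 21·t ≡ 6 − 17 = -11 (mod 8).
    Reduce coefficients mod 8: 5·t ≡ 5 (mod 8).
    The inverse of 5 mod 8 is 5 (since 5·5 = 25 = 3·8 + 1), so t ≡ 5·5 = 25 ≡ 1 (mod 8).
    Then x = 17 + 21·1 = 38, valid modulo lcm(21, 8) = 168: x ≡ 38 (mod 168).
Verify: 38 mod 3 = 2 ✓, 38 mod 7 = 3 ✓, 38 mod 8 = 6 ✓.

x ≡ 38 (mod 168).


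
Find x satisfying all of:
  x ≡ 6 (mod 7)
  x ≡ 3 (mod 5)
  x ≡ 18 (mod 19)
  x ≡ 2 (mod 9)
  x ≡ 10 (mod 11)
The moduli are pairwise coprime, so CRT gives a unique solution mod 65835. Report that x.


Product of moduli M = 7 · 5 · 19 · 9 · 11 = 65835.
Merge one congruence at a time:
  Start: x ≡ 6 (mod 7).
  Combine with x ≡ 3 (mod 5); new modulus lcm = 35.
    Write x = 6 + 7·t and substitute into x ≡ 3 (mod 5): 7·t ≡ 3 − 6 = -3 (mod 5).
    Reduce coefficients mod 5: 2·t ≡ 2 (mod 5).
    The inverse of 2 mod 5 is 3 (since 2·3 = 6 = 1·5 + 1), so t ≡ 3·2 = 6 ≡ 1 (mod 5).
    Then x = 6 + 7·1 = 13, valid modulo lcm(7, 5) = 35: x ≡ 13 (mod 35).
  Combine with x ≡ 18 (mod 19); new modulus lcm = 665.
    Write x = 13 + 35·t and substitute into x ≡ 18 (mod 19): 35·t ≡ 18 − 13 = 5 (mod 19).
    Reduce coefficients mod 19: 16·t ≡ 5 (mod 19).
    The inverse of 16 mod 19 is 6 (since 16·6 = 96 = 5·19 + 1), so t ≡ 6·5 = 30 ≡ 11 (mod 19).
    Then x = 13 + 35·11 = 398, valid modulo lcm(35, 19) = 665: x ≡ 398 (mod 665).
  Combine with x ≡ 2 (mod 9); new modulus lcm = 5985.
    Write x = 398 + 665·t and substitute into x ≡ 2 (mod 9): 665·t ≡ 2 − 398 = -396 (mod 9).
    Reduce coefficients mod 9: 8·t ≡ 0 (mod 9).
    The inverse of 8 mod 9 is 8 (since 8·8 = 64 = 7·9 + 1), so t ≡ 8·0 = 0 ≡ 0 (mod 9).
    Then x = 398 + 665·0 = 398, valid modulo lcm(665, 9) = 5985: x ≡ 398 (mod 5985).
  Combine with x ≡ 10 (mod 11); new modulus lcm = 65835.
    Write x = 398 + 5985·t and substitute into x ≡ 10 (mod 11): 5985·t ≡ 10 − 398 = -388 (mod 11).
    Reduce coefficients mod 11: 1·t ≡ 8 (mod 11).
    So t ≡ 8 (mod 11).
    Then x = 398 + 5985·8 = 48278, valid modulo lcm(5985, 11) = 65835: x ≡ 48278 (mod 65835).
Verify against each original: 48278 mod 7 = 6, 48278 mod 5 = 3, 48278 mod 19 = 18, 48278 mod 9 = 2, 48278 mod 11 = 10.

x ≡ 48278 (mod 65835).


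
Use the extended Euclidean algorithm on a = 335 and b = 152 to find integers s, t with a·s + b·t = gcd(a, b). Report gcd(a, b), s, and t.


Euclidean algorithm on (335, 152) — divide until remainder is 0:
  335 = 2 · 152 + 31
  152 = 4 · 31 + 28
  31 = 1 · 28 + 3
  28 = 9 · 3 + 1
  3 = 3 · 1 + 0
gcd(335, 152) = 1.
Track Bezout coefficients alongside the remainders: start with r₀ = 335 = a·1 + b·0 (s = 1, t = 0) and r₁ = 152 = a·0 + b·1 (s = 0, t = 1); each new remainder r_{k+1} = r_{k-1} − q_k·r_k inherits s_{k+1} = s_{k-1} − q_k·s_k, t_{k+1} = t_{k-1} − q_k·t_k, so r_k = a·s_k + b·t_k at every step:
  q = 2: r = 31, s = 1 − 2·0 = 1, t = 0 − 2·1 = -2  (check: 335·1 + 152·(-2) = 31)
  q = 4: r = 28, s = 0 − 4·1 = -4, t = 1 − 4·(-2) = 9  (check: 335·(-4) + 152·9 = 28)
  q = 1: r = 3, s = 1 − 1·(-4) = 5, t = -2 − 1·9 = -11  (check: 335·5 + 152·(-11) = 3)
  q = 9: r = 1, s = -4 − 9·5 = -49, t = 9 − 9·(-11) = 108  (check: 335·(-49) + 152·108 = 1)
The row with r = 1 (the gcd) gives the Bezout coefficients s = -49, t = 108.
Result: 335 · (-49) + 152 · (108) = 1.

gcd(335, 152) = 1; s = -49, t = 108 (check: 335·(-49) + 152·108 = 1).


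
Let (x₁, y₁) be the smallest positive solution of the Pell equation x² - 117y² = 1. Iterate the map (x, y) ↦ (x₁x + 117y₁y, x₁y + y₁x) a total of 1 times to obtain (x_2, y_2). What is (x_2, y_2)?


Step 1: Find the fundamental solution (x₁, y₁) of x² - 117y² = 1.
  Expand √117 as a continued fraction. a₀ = ⌊√117⌋ = 10; iterate m_{k+1} = d_k·a_k − m_k, d_{k+1} = (117 − m_{k+1}²)/d_k, a_{k+1} = ⌊(a₀ + m_{k+1})/d_{k+1}⌋ (starting m₀ = 0, d₀ = 1), with convergents p_k = a_k·p_{k-1} + p_{k-2}, q_k = a_k·q_{k-1} + q_{k-2} (p₋₁ = 1, q₋₁ = 0):
  k = 0: a₀ = 10; p₀/q₀ = 10/1; p₀² − 117·q₀² = 100 − 117 = -17.
  k = 1: m = 10, d = 17, a = ⌊(10 + 10)/17⌋ = 1; p/q = (1·10 + 1)/(1·1 + 0) = 11/1; p² − 117·q² = 121 − 117 = 4.
  k = 2: m = 7, d = 4, a = ⌊(10 + 7)/4⌋ = 4; p/q = (4·11 + 10)/(4·1 + 1) = 54/5; p² − 117·q² = 2916 − 2925 = -9.
  k = 3: m = 9, d = 9, a = ⌊(10 + 9)/9⌋ = 2; p/q = (2·54 + 11)/(2·5 + 1) = 119/11; p² − 117·q² = 14161 − 14157 = 4.
  k = 4: m = 9, d = 4, a = ⌊(10 + 9)/4⌋ = 4; p/q = (4·119 + 54)/(4·11 + 5) = 530/49; p² − 117·q² = 280900 − 280917 = -17.
  k = 5: m = 7, d = 17, a = ⌊(10 + 7)/17⌋ = 1; p/q = (1·530 + 119)/(1·49 + 11) = 649/60; p² − 117·q² = 421201 − 421200 = 1.
  The first convergent with p² − 117·q² = 1 gives the fundamental solution (x₁, y₁) = (649, 60).
Step 2: Apply the recurrence (x_{n+1}, y_{n+1}) = (x₁x_n + 117y₁y_n, x₁y_n + y₁x_n) repeatedly.
  From (x_1, y_1) = (649, 60): x_2 = 649·649 + 117·60·60 = 842401; y_2 = 649·60 + 60·649 = 77880.
Step 3: Verify x_2² - 117·y_2² = 709639444801 - 709639444800 = 1 (should be 1). ✓

(x_1, y_1) = (649, 60); (x_2, y_2) = (842401, 77880).


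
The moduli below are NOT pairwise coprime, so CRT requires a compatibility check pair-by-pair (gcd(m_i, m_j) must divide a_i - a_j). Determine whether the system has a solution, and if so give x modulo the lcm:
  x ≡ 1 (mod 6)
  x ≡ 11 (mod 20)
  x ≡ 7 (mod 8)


Moduli 6, 20, 8 are not pairwise coprime, so CRT works modulo lcm(m_i) when all pairwise compatibility conditions hold.
Pairwise compatibility: gcd(m_i, m_j) must divide a_i - a_j for every pair.
Merge one congruence at a time:
  Start: x ≡ 1 (mod 6).
  Combine with x ≡ 11 (mod 20): gcd(6, 20) = 2; 11 - 1 = 10, which IS divisible by 2, so compatible.
    Write x = 1 + 6·t and substitute into x ≡ 11 (mod 20): 6·t ≡ 11 − 1 = 10 (mod 20).
    Divide the congruence (and modulus) by g = 2: 3·t ≡ 5 (mod 10).
    The inverse of 3 mod 10 is 7 (since 3·7 = 21 = 2·10 + 1), so t ≡ 7·5 = 35 ≡ 5 (mod 10).
    Then x = 1 + 6·5 = 31, valid modulo lcm(6, 20) = 60: x ≡ 31 (mod 60).
  Combine with x ≡ 7 (mod 8): gcd(60, 8) = 4; 7 - 31 = -24, which IS divisible by 4, so compatible.
    Write x = 31 + 60·t and substitute into x ≡ 7 (mod 8): 60·t ≡ 7 − 31 = -24 (mod 8).
    Divide the congruence (and modulus) by g = 4: 15·t ≡ -6 (mod 2).
    Reduce coefficients mod 2: 1·t ≡ 0 (mod 2).
    So t ≡ 0 (mod 2).
    Then x = 31 + 60·0 = 31, valid modulo lcm(60, 8) = 120: x ≡ 31 (mod 120).
Verify: 31 mod 6 = 1, 31 mod 20 = 11, 31 mod 8 = 7.

x ≡ 31 (mod 120).


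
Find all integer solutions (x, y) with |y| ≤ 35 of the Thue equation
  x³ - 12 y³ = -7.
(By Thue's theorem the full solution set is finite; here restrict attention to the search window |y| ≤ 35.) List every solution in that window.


The equation is x³ - 12y³ = -7. For fixed y, x³ = 12·y³ − 7, so a solution requires the RHS to be a perfect cube.
Strategy: iterate y from -35 to 35, compute RHS = 12·y³ − 7, and check whether it is a (positive or negative) perfect cube.
Check small values of y:
  y = 0: RHS = -7 is not a perfect cube.
  y = 1: RHS = 5 is not a perfect cube.
  y = -1: RHS = -19 is not a perfect cube.
  y = 2: RHS = 89 is not a perfect cube.
  y = -2: RHS = -103 is not a perfect cube.
  y = 3: RHS = 317 is not a perfect cube.
  y = -3: RHS = -331 is not a perfect cube.
Continuing the search up to |y| = 35 finds no solutions either.
No (x, y) in the scanned range satisfies the equation.

No integer solutions with |y| ≤ 35.


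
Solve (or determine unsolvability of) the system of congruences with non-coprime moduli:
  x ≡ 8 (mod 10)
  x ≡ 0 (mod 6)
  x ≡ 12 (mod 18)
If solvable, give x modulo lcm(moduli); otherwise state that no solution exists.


Moduli 10, 6, 18 are not pairwise coprime, so CRT works modulo lcm(m_i) when all pairwise compatibility conditions hold.
Pairwise compatibility: gcd(m_i, m_j) must divide a_i - a_j for every pair.
Merge one congruence at a time:
  Start: x ≡ 8 (mod 10).
  Combine with x ≡ 0 (mod 6): gcd(10, 6) = 2; 0 - 8 = -8, which IS divisible by 2, so compatible.
    Write x = 8 + 10·t and substitute into x ≡ 0 (mod 6): 10·t ≡ 0 − 8 = -8 (mod 6).
    Divide the congruence (and modulus) by g = 2: 5·t ≡ -4 (mod 3).
    Reduce coefficients mod 3: 2·t ≡ 2 (mod 3).
    The inverse of 2 mod 3 is 2 (since 2·2 = 4 = 1·3 + 1), so t ≡ 2·2 = 4 ≡ 1 (mod 3).
    Then x = 8 + 10·1 = 18, valid modulo lcm(10, 6) = 30: x ≡ 18 (mod 30).
  Combine with x ≡ 12 (mod 18): gcd(30, 18) = 6; 12 - 18 = -6, which IS divisible by 6, so compatible.
    Write x = 18 + 30·t and substitute into x ≡ 12 (mod 18): 30·t ≡ 12 − 18 = -6 (mod 18).
    Divide the congruence (and modulus) by g = 6: 5·t ≡ -1 (mod 3).
    Reduce coefficients mod 3: 2·t ≡ 2 (mod 3).
    The inverse of 2 mod 3 is 2 (since 2·2 = 4 = 1·3 + 1), so t ≡ 2·2 = 4 ≡ 1 (mod 3).
    Then x = 18 + 30·1 = 48, valid modulo lcm(30, 18) = 90: x ≡ 48 (mod 90).
Verify: 48 mod 10 = 8, 48 mod 6 = 0, 48 mod 18 = 12.

x ≡ 48 (mod 90).
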